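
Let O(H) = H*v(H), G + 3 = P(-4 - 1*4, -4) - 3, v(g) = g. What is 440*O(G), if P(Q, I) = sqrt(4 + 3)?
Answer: 18920 - 5280*sqrt(7) ≈ 4950.4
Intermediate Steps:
P(Q, I) = sqrt(7)
G = -6 + sqrt(7) (G = -3 + (sqrt(7) - 3) = -3 + (-3 + sqrt(7)) = -6 + sqrt(7) ≈ -3.3542)
O(H) = H**2 (O(H) = H*H = H**2)
440*O(G) = 440*(-6 + sqrt(7))**2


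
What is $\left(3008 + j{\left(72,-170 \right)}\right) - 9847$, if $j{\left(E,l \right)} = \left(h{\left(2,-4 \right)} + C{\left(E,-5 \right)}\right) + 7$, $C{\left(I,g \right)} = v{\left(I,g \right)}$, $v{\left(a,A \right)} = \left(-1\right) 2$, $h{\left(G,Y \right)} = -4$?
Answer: $-6838$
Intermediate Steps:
$v{\left(a,A \right)} = -2$
$C{\left(I,g \right)} = -2$
$j{\left(E,l \right)} = 1$ ($j{\left(E,l \right)} = \left(-4 - 2\right) + 7 = -6 + 7 = 1$)
$\left(3008 + j{\left(72,-170 \right)}\right) - 9847 = \left(3008 + 1\right) - 9847 = 3009 - 9847 = -6838$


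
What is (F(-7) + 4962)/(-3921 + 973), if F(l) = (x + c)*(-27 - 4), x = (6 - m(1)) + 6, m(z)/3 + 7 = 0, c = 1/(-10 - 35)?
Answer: -88643/66330 ≈ -1.3364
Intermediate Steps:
c = -1/45 (c = 1/(-45) = -1/45 ≈ -0.022222)
m(z) = -21 (m(z) = -21 + 3*0 = -21 + 0 = -21)
x = 33 (x = (6 - 1*(-21)) + 6 = (6 + 21) + 6 = 27 + 6 = 33)
F(l) = -46004/45 (F(l) = (33 - 1/45)*(-27 - 4) = (1484/45)*(-31) = -46004/45)
(F(-7) + 4962)/(-3921 + 973) = (-46004/45 + 4962)/(-3921 + 973) = (177286/45)/(-2948) = (177286/45)*(-1/2948) = -88643/66330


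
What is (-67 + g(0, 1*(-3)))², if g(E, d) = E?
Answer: 4489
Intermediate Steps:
(-67 + g(0, 1*(-3)))² = (-67 + 0)² = (-67)² = 4489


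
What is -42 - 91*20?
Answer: -1862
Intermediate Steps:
-42 - 91*20 = -42 - 1820 = -1862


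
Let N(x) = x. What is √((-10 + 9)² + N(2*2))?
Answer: √5 ≈ 2.2361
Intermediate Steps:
√((-10 + 9)² + N(2*2)) = √((-10 + 9)² + 2*2) = √((-1)² + 4) = √(1 + 4) = √5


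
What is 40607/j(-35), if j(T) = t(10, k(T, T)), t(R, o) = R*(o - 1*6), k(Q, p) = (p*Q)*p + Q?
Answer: -40607/429160 ≈ -0.094620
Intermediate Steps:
k(Q, p) = Q + Q*p² (k(Q, p) = (Q*p)*p + Q = Q*p² + Q = Q + Q*p²)
t(R, o) = R*(-6 + o) (t(R, o) = R*(o - 6) = R*(-6 + o))
j(T) = -60 + 10*T*(1 + T²) (j(T) = 10*(-6 + T*(1 + T²)) = -60 + 10*T*(1 + T²))
40607/j(-35) = 40607/(-60 + 10*(-35) + 10*(-35)³) = 40607/(-60 - 350 + 10*(-42875)) = 40607/(-60 - 350 - 428750) = 40607/(-429160) = 40607*(-1/429160) = -40607/429160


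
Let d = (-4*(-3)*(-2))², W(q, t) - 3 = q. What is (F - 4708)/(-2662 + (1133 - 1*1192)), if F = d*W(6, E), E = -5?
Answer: -476/2721 ≈ -0.17494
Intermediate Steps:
W(q, t) = 3 + q
d = 576 (d = (12*(-2))² = (-24)² = 576)
F = 5184 (F = 576*(3 + 6) = 576*9 = 5184)
(F - 4708)/(-2662 + (1133 - 1*1192)) = (5184 - 4708)/(-2662 + (1133 - 1*1192)) = 476/(-2662 + (1133 - 1192)) = 476/(-2662 - 59) = 476/(-2721) = 476*(-1/2721) = -476/2721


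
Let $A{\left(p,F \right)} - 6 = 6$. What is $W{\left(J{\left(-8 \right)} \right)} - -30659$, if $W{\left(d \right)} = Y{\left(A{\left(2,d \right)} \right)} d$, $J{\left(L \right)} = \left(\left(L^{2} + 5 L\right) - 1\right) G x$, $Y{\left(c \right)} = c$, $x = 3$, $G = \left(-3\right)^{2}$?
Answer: $38111$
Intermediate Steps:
$A{\left(p,F \right)} = 12$ ($A{\left(p,F \right)} = 6 + 6 = 12$)
$G = 9$
$J{\left(L \right)} = -27 + 27 L^{2} + 135 L$ ($J{\left(L \right)} = \left(\left(L^{2} + 5 L\right) - 1\right) 9 \cdot 3 = \left(-1 + L^{2} + 5 L\right) 9 \cdot 3 = \left(-9 + 9 L^{2} + 45 L\right) 3 = -27 + 27 L^{2} + 135 L$)
$W{\left(d \right)} = 12 d$
$W{\left(J{\left(-8 \right)} \right)} - -30659 = 12 \left(-27 + 27 \left(-8\right)^{2} + 135 \left(-8\right)\right) - -30659 = 12 \left(-27 + 27 \cdot 64 - 1080\right) + 30659 = 12 \left(-27 + 1728 - 1080\right) + 30659 = 12 \cdot 621 + 30659 = 7452 + 30659 = 38111$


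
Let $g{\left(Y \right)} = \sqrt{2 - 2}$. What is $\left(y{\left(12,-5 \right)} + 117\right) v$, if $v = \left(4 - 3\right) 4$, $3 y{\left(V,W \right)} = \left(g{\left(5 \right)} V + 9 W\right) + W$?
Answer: $\frac{1204}{3} \approx 401.33$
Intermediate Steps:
$g{\left(Y \right)} = 0$ ($g{\left(Y \right)} = \sqrt{0} = 0$)
$y{\left(V,W \right)} = \frac{10 W}{3}$ ($y{\left(V,W \right)} = \frac{\left(0 V + 9 W\right) + W}{3} = \frac{\left(0 + 9 W\right) + W}{3} = \frac{9 W + W}{3} = \frac{10 W}{3}$)
$v = 4$ ($v = 1 \cdot 4 = 4$)
$\left(y{\left(12,-5 \right)} + 117\right) v = \left(\frac{10}{3} \left(-5\right) + 117\right) 4 = \left(- \frac{50}{3} + 117\right) 4 = \frac{301}{3} \cdot 4 = \frac{1204}{3}$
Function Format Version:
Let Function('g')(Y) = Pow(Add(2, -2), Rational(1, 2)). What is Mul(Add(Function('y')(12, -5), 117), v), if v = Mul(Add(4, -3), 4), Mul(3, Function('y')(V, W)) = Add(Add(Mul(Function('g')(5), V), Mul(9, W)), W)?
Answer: Rational(1204, 3) ≈ 401.33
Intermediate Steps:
Function('g')(Y) = 0 (Function('g')(Y) = Pow(0, Rational(1, 2)) = 0)
Function('y')(V, W) = Mul(Rational(10, 3), W) (Function('y')(V, W) = Mul(Rational(1, 3), Add(Add(Mul(0, V), Mul(9, W)), W)) = Mul(Rational(1, 3), Add(Add(0, Mul(9, W)), W)) = Mul(Rational(1, 3), Add(Mul(9, W), W)) = Mul(Rational(1, 3), Mul(10, W)) = Mul(Rational(10, 3), W))
v = 4 (v = Mul(1, 4) = 4)
Mul(Add(Function('y')(12, -5), 117), v) = Mul(Add(Mul(Rational(10, 3), -5), 117), 4) = Mul(Add(Rational(-50, 3), 117), 4) = Mul(Rational(301, 3), 4) = Rational(1204, 3)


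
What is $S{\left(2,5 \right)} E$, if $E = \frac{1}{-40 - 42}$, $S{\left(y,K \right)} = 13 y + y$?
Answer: $- \frac{14}{41} \approx -0.34146$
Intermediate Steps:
$S{\left(y,K \right)} = 14 y$
$E = - \frac{1}{82}$ ($E = \frac{1}{-82} = - \frac{1}{82} \approx -0.012195$)
$S{\left(2,5 \right)} E = 14 \cdot 2 \left(- \frac{1}{82}\right) = 28 \left(- \frac{1}{82}\right) = - \frac{14}{41}$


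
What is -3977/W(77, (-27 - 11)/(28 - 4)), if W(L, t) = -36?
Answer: 3977/36 ≈ 110.47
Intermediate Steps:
-3977/W(77, (-27 - 11)/(28 - 4)) = -3977/(-36) = -3977*(-1/36) = 3977/36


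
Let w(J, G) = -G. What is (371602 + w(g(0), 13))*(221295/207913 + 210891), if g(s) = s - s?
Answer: 16293137861485242/207913 ≈ 7.8365e+10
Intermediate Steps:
g(s) = 0
(371602 + w(g(0), 13))*(221295/207913 + 210891) = (371602 - 1*13)*(221295/207913 + 210891) = (371602 - 13)*(221295*(1/207913) + 210891) = 371589*(221295/207913 + 210891) = 371589*(43847201778/207913) = 16293137861485242/207913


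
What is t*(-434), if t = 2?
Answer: -868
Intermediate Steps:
t*(-434) = 2*(-434) = -868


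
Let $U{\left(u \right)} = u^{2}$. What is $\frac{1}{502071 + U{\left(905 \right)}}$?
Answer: $\frac{1}{1321096} \approx 7.5695 \cdot 10^{-7}$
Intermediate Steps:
$\frac{1}{502071 + U{\left(905 \right)}} = \frac{1}{502071 + 905^{2}} = \frac{1}{502071 + 819025} = \frac{1}{1321096}$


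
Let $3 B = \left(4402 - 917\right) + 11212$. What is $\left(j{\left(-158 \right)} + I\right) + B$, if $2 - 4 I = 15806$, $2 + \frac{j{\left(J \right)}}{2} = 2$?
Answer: $948$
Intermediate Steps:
$j{\left(J \right)} = 0$ ($j{\left(J \right)} = -4 + 2 \cdot 2 = -4 + 4 = 0$)
$I = -3951$ ($I = \frac{1}{2} - \frac{7903}{2} = -3951$)
$B = 4899$ ($B = \frac{\left(4402 - 917\right) + 11212}{3} = \frac{3485 + 11212}{3} = \frac{1}{3} \cdot 14697 = 4899$)
$\left(j{\left(-158 \right)} + I\right) + B = \left(0 - 3951\right) + 4899 = -3951 + 4899 = 948$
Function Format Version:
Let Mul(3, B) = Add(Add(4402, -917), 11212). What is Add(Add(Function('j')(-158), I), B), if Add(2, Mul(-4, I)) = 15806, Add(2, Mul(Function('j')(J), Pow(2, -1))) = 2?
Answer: 948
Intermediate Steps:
Function('j')(J) = 0 (Function('j')(J) = Add(-4, Mul(2, 2)) = Add(-4, 4) = 0)
I = -3951 (I = Add(Rational(1, 2), Mul(Rational(-1, 4), 15806)) = Add(Rational(1, 2), Rational(-7903, 2)) = -3951)
B = 4899 (B = Mul(Rational(1, 3), Add(Add(4402, -917), 11212)) = Mul(Rational(1, 3), Add(3485, 11212)) = Mul(Rational(1, 3), 14697) = 4899)
Add(Add(Function('j')(-158), I), B) = Add(Add(0, -3951), 4899) = Add(-3951, 4899) = 948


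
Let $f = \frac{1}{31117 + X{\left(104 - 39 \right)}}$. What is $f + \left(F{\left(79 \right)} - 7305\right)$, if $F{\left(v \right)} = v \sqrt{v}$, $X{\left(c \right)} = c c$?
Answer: $- \frac{258173309}{35342} + 79 \sqrt{79} \approx -6602.8$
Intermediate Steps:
$X{\left(c \right)} = c^{2}$
$F{\left(v \right)} = v^{\frac{3}{2}}$
$f = \frac{1}{35342}$ ($f = \frac{1}{31117 + \left(104 - 39\right)^{2}} = \frac{1}{31117 + 65^{2}} = \frac{1}{31117 + 4225} = \frac{1}{35342} \approx 2.8295 \cdot 10^{-5}$)
$f + \left(F{\left(79 \right)} - 7305\right) = \frac{1}{35342} + \left(79^{\frac{3}{2}} - 7305\right) = \frac{1}{35342} + \left(79 \sqrt{79} + \left(-8526 + 1221\right)\right) = \frac{1}{35342} - \left(7305 - 79 \sqrt{79}\right) = - \frac{258173309}{35342} + 79 \sqrt{79}$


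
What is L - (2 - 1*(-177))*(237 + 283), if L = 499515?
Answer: 406435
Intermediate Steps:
L - (2 - 1*(-177))*(237 + 283) = 499515 - (2 - 1*(-177))*(237 + 283) = 499515 - (2 + 177)*520 = 499515 - 179*520 = 499515 - 1*93080 = 499515 - 93080 = 406435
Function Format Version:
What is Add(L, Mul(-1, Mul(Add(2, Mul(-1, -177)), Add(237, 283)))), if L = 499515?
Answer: 406435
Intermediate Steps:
Add(L, Mul(-1, Mul(Add(2, Mul(-1, -177)), Add(237, 283)))) = Add(499515, Mul(-1, Mul(Add(2, Mul(-1, -177)), Add(237, 283)))) = Add(499515, Mul(-1, Mul(Add(2, 177), 520))) = Add(499515, Mul(-1, Mul(179, 520))) = Add(499515, Mul(-1, 93080)) = Add(499515, -93080) = 406435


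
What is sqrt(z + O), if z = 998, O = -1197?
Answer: I*sqrt(199) ≈ 14.107*I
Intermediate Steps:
sqrt(z + O) = sqrt(998 - 1197) = sqrt(-199) = I*sqrt(199)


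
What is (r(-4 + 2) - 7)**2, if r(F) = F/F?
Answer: 36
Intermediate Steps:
r(F) = 1
(r(-4 + 2) - 7)**2 = (1 - 7)**2 = (-6)**2 = 36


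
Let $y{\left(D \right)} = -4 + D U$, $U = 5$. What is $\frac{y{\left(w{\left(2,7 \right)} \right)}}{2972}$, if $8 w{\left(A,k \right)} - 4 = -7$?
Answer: $- \frac{47}{23776} \approx -0.0019768$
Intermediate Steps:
$w{\left(A,k \right)} = - \frac{3}{8}$ ($w{\left(A,k \right)} = \frac{1}{2} + \frac{1}{8} \left(-7\right) = \frac{1}{2} - \frac{7}{8} = - \frac{3}{8}$)
$y{\left(D \right)} = -4 + 5 D$ ($y{\left(D \right)} = -4 + D 5 = -4 + 5 D$)
$\frac{y{\left(w{\left(2,7 \right)} \right)}}{2972} = \frac{-4 + 5 \left(- \frac{3}{8}\right)}{2972} = \left(-4 - \frac{15}{8}\right) \frac{1}{2972} = \left(- \frac{47}{8}\right) \frac{1}{2972} = - \frac{47}{23776}$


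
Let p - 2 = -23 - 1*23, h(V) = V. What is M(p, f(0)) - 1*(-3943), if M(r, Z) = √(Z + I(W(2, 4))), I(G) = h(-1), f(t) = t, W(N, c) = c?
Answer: 3943 + I ≈ 3943.0 + 1.0*I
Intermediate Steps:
I(G) = -1
p = -44 (p = 2 + (-23 - 1*23) = 2 + (-23 - 23) = 2 - 46 = -44)
M(r, Z) = √(-1 + Z) (M(r, Z) = √(Z - 1) = √(-1 + Z))
M(p, f(0)) - 1*(-3943) = √(-1 + 0) - 1*(-3943) = √(-1) + 3943 = I + 3943 = 3943 + I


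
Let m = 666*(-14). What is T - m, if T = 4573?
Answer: 13897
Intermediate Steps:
m = -9324
T - m = 4573 - 1*(-9324) = 4573 + 9324 = 13897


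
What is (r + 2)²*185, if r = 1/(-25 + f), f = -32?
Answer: 2362265/3249 ≈ 727.07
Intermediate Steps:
r = -1/57 (r = 1/(-25 - 32) = 1/(-57) = -1/57 ≈ -0.017544)
(r + 2)²*185 = (-1/57 + 2)²*185 = (113/57)²*185 = (12769/3249)*185 = 2362265/3249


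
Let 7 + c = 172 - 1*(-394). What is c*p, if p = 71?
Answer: 39689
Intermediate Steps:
c = 559 (c = -7 + (172 - 1*(-394)) = -7 + (172 + 394) = -7 + 566 = 559)
c*p = 559*71 = 39689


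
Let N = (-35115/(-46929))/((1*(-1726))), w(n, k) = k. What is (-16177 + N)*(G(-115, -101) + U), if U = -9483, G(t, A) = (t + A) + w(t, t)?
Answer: 2143260163178337/13499909 ≈ 1.5876e+8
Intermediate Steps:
G(t, A) = A + 2*t (G(t, A) = (t + A) + t = (A + t) + t = A + 2*t)
N = -11705/26999818 (N = -35115*(-1/46929)/(-1726) = (11705/15643)*(-1/1726) = -11705/26999818 ≈ -0.00043352)
(-16177 + N)*(G(-115, -101) + U) = (-16177 - 11705/26999818)*((-101 + 2*(-115)) - 9483) = -436776067491*((-101 - 230) - 9483)/26999818 = -436776067491*(-331 - 9483)/26999818 = -436776067491/26999818*(-9814) = 2143260163178337/13499909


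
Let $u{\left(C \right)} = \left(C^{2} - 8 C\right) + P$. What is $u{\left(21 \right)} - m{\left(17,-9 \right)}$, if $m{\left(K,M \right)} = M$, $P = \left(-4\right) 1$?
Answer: $278$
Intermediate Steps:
$P = -4$
$u{\left(C \right)} = -4 + C^{2} - 8 C$ ($u{\left(C \right)} = \left(C^{2} - 8 C\right) - 4 = -4 + C^{2} - 8 C$)
$u{\left(21 \right)} - m{\left(17,-9 \right)} = \left(-4 + 21^{2} - 168\right) - -9 = \left(-4 + 441 - 168\right) + 9 = 269 + 9 = 278$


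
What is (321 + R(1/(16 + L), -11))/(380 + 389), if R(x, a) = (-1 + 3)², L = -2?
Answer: 325/769 ≈ 0.42263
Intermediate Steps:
R(x, a) = 4 (R(x, a) = 2² = 4)
(321 + R(1/(16 + L), -11))/(380 + 389) = (321 + 4)/(380 + 389) = 325/769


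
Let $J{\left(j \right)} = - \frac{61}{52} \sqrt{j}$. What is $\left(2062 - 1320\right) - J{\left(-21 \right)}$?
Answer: $742 + \frac{61 i \sqrt{21}}{52} \approx 742.0 + 5.3757 i$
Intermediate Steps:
$J{\left(j \right)} = - \frac{61 \sqrt{j}}{52}$ ($J{\left(j \right)} = \left(-61\right) \frac{1}{52} \sqrt{j} = - \frac{61 \sqrt{j}}{52}$)
$\left(2062 - 1320\right) - J{\left(-21 \right)} = \left(2062 - 1320\right) - - \frac{61 \sqrt{-21}}{52} = \left(2062 - 1320\right) - - \frac{61 i \sqrt{21}}{52} = 742 - - \frac{61 i \sqrt{21}}{52} = 742 + \frac{61 i \sqrt{21}}{52}$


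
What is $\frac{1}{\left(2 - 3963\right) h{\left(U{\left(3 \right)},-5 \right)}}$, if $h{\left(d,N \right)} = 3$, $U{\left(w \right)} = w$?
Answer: $- \frac{1}{11883} \approx -8.4154 \cdot 10^{-5}$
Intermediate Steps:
$\frac{1}{\left(2 - 3963\right) h{\left(U{\left(3 \right)},-5 \right)}} = \frac{1}{\left(2 - 3963\right) 3} = \frac{1}{-3961} \cdot \frac{1}{3} = \left(- \frac{1}{3961}\right) \frac{1}{3} = - \frac{1}{11883}$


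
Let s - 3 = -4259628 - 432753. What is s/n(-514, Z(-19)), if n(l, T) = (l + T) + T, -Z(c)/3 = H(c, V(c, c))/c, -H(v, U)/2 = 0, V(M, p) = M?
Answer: 2346189/257 ≈ 9129.1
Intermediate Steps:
H(v, U) = 0 (H(v, U) = -2*0 = 0)
s = -4692378 (s = 3 + (-4259628 - 432753) = 3 - 4692381 = -4692378)
Z(c) = 0 (Z(c) = -0/c = -3*0 = 0)
n(l, T) = l + 2*T (n(l, T) = (T + l) + T = l + 2*T)
s/n(-514, Z(-19)) = -4692378/(-514 + 2*0) = -4692378/(-514 + 0) = -4692378/(-514) = -4692378*(-1/514) = 2346189/257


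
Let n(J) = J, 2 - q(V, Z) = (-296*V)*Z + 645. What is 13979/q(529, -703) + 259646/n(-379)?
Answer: -28581627963011/41720014905 ≈ -685.08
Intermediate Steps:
q(V, Z) = -643 + 296*V*Z (q(V, Z) = 2 - ((-296*V)*Z + 645) = 2 - (-296*V*Z + 645) = 2 - (645 - 296*V*Z) = 2 + (-645 + 296*V*Z) = -643 + 296*V*Z)
13979/q(529, -703) + 259646/n(-379) = 13979/(-643 + 296*529*(-703)) + 259646/(-379) = 13979/(-643 - 110078552) + 259646*(-1/379) = 13979/(-110079195) - 259646/379 = 13979*(-1/110079195) - 259646/379 = -13979/110079195 - 259646/379 = -28581627963011/41720014905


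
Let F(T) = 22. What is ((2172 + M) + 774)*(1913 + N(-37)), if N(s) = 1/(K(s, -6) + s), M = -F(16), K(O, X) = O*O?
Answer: 1862673527/333 ≈ 5.5936e+6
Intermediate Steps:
K(O, X) = O²
M = -22 (M = -1*22 = -22)
N(s) = 1/(s + s²) (N(s) = 1/(s² + s) = 1/(s + s²))
((2172 + M) + 774)*(1913 + N(-37)) = ((2172 - 22) + 774)*(1913 + 1/((-37)*(1 - 37))) = (2150 + 774)*(1913 - 1/37/(-36)) = 2924*(1913 - 1/37*(-1/36)) = 2924*(1913 + 1/1332) = 2924*(2548117/1332) = 1862673527/333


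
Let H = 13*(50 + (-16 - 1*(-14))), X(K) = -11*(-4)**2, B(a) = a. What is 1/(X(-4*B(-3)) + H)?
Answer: 1/448 ≈ 0.0022321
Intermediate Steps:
X(K) = -176 (X(K) = -11*16 = -176)
H = 624 (H = 13*(50 + (-16 + 14)) = 13*(50 - 2) = 13*48 = 624)
1/(X(-4*B(-3)) + H) = 1/(-176 + 624) = 1/448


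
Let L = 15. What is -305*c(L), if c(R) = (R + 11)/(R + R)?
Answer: -793/3 ≈ -264.33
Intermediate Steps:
c(R) = (11 + R)/(2*R) (c(R) = (11 + R)/((2*R)) = (11 + R)*(1/(2*R)) = (11 + R)/(2*R))
-305*c(L) = -305*(11 + 15)/(2*15) = -305*26/(2*15) = -305*13/15 = -793/3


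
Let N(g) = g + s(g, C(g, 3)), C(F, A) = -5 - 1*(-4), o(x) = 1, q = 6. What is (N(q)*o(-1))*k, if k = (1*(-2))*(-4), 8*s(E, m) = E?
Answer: 54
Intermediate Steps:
C(F, A) = -1 (C(F, A) = -5 + 4 = -1)
s(E, m) = E/8
k = 8 (k = -2*(-4) = 8)
N(g) = 9*g/8 (N(g) = g + g/8 = 9*g/8)
(N(q)*o(-1))*k = (((9/8)*6)*1)*8 = ((27/4)*1)*8 = (27/4)*8 = 54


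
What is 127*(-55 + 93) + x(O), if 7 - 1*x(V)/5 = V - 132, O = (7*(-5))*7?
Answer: 6746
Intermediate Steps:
O = -245 (O = -35*7 = -245)
x(V) = 695 - 5*V (x(V) = 35 - 5*(V - 132) = 35 - 5*(-132 + V) = 35 + (660 - 5*V) = 695 - 5*V)
127*(-55 + 93) + x(O) = 127*(-55 + 93) + (695 - 5*(-245)) = 127*38 + (695 + 1225) = 4826 + 1920 = 6746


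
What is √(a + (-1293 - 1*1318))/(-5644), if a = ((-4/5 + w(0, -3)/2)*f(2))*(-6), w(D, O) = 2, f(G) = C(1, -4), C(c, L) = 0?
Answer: -I*√2611/5644 ≈ -0.0090535*I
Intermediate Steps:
f(G) = 0
a = 0 (a = ((-4/5 + 2/2)*0)*(-6) = ((-4*⅕ + 2*(½))*0)*(-6) = ((-⅘ + 1)*0)*(-6) = ((⅕)*0)*(-6) = 0*(-6) = 0)
√(a + (-1293 - 1*1318))/(-5644) = √(0 + (-1293 - 1*1318))/(-5644) = √(0 + (-1293 - 1318))*(-1/5644) = √(0 - 2611)*(-1/5644) = √(-2611)*(-1/5644) = (I*√2611)*(-1/5644) = -I*√2611/5644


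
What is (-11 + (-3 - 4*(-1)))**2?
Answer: 100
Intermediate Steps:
(-11 + (-3 - 4*(-1)))**2 = (-11 + (-3 + 4))**2 = (-11 + 1)**2 = (-10)**2 = 100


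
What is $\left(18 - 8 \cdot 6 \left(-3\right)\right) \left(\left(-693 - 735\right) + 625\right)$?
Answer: $-130086$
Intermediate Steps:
$\left(18 - 8 \cdot 6 \left(-3\right)\right) \left(\left(-693 - 735\right) + 625\right) = \left(18 - -144\right) \left(\left(-693 - 735\right) + 625\right) = \left(18 + 144\right) \left(-1428 + 625\right) = 162 \left(-803\right) = -130086$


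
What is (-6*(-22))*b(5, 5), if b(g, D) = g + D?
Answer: 1320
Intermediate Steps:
b(g, D) = D + g
(-6*(-22))*b(5, 5) = (-6*(-22))*(5 + 5) = 132*10 = 1320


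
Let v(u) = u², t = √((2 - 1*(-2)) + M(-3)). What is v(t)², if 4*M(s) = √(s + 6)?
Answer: (16 + √3)²/16 ≈ 19.652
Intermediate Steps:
M(s) = √(6 + s)/4 (M(s) = √(s + 6)/4 = √(6 + s)/4)
t = √(4 + √3/4) (t = √((2 - 1*(-2)) + √(6 - 3)/4) = √((2 + 2) + √3/4) = √(4 + √3/4) ≈ 2.1055)
v(t)² = ((√(16 + √3)/2)²)² = (4 + √3/4)²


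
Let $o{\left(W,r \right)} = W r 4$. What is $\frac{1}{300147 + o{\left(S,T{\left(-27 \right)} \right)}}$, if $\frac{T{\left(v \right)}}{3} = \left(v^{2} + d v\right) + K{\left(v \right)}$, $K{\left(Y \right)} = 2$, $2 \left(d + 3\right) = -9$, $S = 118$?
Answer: $\frac{1}{1621983} \approx 6.1653 \cdot 10^{-7}$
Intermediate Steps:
$d = - \frac{15}{2}$ ($d = -3 + \frac{1}{2} \left(-9\right) = -3 - \frac{9}{2} = - \frac{15}{2} \approx -7.5$)
$T{\left(v \right)} = 6 + 3 v^{2} - \frac{45 v}{2}$ ($T{\left(v \right)} = 3 \left(\left(v^{2} - \frac{15 v}{2}\right) + 2\right) = 3 \left(2 + v^{2} - \frac{15 v}{2}\right) = 6 + 3 v^{2} - \frac{45 v}{2}$)
$o{\left(W,r \right)} = 4 W r$
$\frac{1}{300147 + o{\left(S,T{\left(-27 \right)} \right)}} = \frac{1}{300147 + 4 \cdot 118 \left(6 + 3 \left(-27\right)^{2} - - \frac{1215}{2}\right)} = \frac{1}{300147 + 4 \cdot 118 \left(6 + 3 \cdot 729 + \frac{1215}{2}\right)} = \frac{1}{300147 + 4 \cdot 118 \left(6 + 2187 + \frac{1215}{2}\right)} = \frac{1}{300147 + 4 \cdot 118 \cdot \frac{5601}{2}} = \frac{1}{300147 + 1321836} = \frac{1}{1621983}$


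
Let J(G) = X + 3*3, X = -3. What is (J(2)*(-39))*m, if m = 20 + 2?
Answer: -5148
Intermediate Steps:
m = 22
J(G) = 6 (J(G) = -3 + 3*3 = -3 + 9 = 6)
(J(2)*(-39))*m = (6*(-39))*22 = -234*22 = -5148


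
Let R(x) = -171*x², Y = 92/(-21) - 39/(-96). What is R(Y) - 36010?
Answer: -1942388339/50176 ≈ -38712.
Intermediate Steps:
Y = -2671/672 (Y = 92*(-1/21) - 39*(-1/96) = -92/21 + 13/32 = -2671/672 ≈ -3.9747)
R(Y) - 36010 = -171*(-2671/672)² - 36010 = -171*7134241/451584 - 36010 = -135550579/50176 - 36010 = -1942388339/50176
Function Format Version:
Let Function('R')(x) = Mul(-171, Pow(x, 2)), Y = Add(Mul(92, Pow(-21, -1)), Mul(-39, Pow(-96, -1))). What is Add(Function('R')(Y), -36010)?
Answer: Rational(-1942388339, 50176) ≈ -38712.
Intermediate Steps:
Y = Rational(-2671, 672) (Y = Add(Mul(92, Rational(-1, 21)), Mul(-39, Rational(-1, 96))) = Add(Rational(-92, 21), Rational(13, 32)) = Rational(-2671, 672) ≈ -3.9747)
Add(Function('R')(Y), -36010) = Add(Mul(-171, Pow(Rational(-2671, 672), 2)), -36010) = Add(Mul(-171, Rational(7134241, 451584)), -36010) = Add(Rational(-135550579, 50176), -36010) = Rational(-1942388339, 50176)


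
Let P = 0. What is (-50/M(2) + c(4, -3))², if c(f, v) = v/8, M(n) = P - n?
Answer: 38809/64 ≈ 606.39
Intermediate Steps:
M(n) = -n (M(n) = 0 - n = -n)
c(f, v) = v/8 (c(f, v) = v*(⅛) = v/8)
(-50/M(2) + c(4, -3))² = (-50/((-1*2)) + (⅛)*(-3))² = (-50/(-2) - 3/8)² = (-50*(-½) - 3/8)² = (25 - 3/8)² = (197/8)² = 38809/64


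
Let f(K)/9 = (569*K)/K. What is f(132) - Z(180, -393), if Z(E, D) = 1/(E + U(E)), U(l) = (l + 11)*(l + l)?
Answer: 353041739/68940 ≈ 5121.0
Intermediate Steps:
U(l) = 2*l*(11 + l) (U(l) = (11 + l)*(2*l) = 2*l*(11 + l))
f(K) = 5121 (f(K) = 9*((569*K)/K) = 9*569 = 5121)
Z(E, D) = 1/(E + 2*E*(11 + E))
f(132) - Z(180, -393) = 5121 - 1/(180*(23 + 2*180)) = 5121 - 1/(180*(23 + 360)) = 5121 - 1/(180*383) = 5121 - 1*1/68940 = 5121 - 1/68940 = 353041739/68940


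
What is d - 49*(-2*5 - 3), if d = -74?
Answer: 563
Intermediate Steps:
d - 49*(-2*5 - 3) = -74 - 49*(-2*5 - 3) = -74 - 49*(-10 - 3) = -74 - 49*(-13) = -74 + 637 = 563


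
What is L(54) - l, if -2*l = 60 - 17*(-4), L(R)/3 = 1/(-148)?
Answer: 9469/148 ≈ 63.980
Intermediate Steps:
L(R) = -3/148 (L(R) = 3/(-148) = 3*(-1/148) = -3/148)
l = -64 (l = -(60 - 17*(-4))/2 = -(60 + 68)/2 = -1/2*128 = -64)
L(54) - l = -3/148 - 1*(-64) = -3/148 + 64 = 9469/148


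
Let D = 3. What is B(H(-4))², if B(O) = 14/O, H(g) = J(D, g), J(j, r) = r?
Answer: 49/4 ≈ 12.250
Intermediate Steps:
H(g) = g
B(H(-4))² = (14/(-4))² = (14*(-¼))² = (-7/2)² = 49/4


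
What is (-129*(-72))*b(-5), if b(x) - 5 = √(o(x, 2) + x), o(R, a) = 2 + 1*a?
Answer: 46440 + 9288*I ≈ 46440.0 + 9288.0*I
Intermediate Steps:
o(R, a) = 2 + a
b(x) = 5 + √(4 + x) (b(x) = 5 + √((2 + 2) + x) = 5 + √(4 + x))
(-129*(-72))*b(-5) = (-129*(-72))*(5 + √(4 - 5)) = 9288*(5 + √(-1)) = 9288*(5 + I) = 46440 + 9288*I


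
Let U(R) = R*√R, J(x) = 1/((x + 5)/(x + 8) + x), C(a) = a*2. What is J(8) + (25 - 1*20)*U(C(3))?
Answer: 16/141 + 30*√6 ≈ 73.598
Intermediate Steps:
C(a) = 2*a
J(x) = 1/(x + (5 + x)/(8 + x)) (J(x) = 1/((5 + x)/(8 + x) + x) = 1/(x + (5 + x)/(8 + x)))
U(R) = R^(3/2)
J(8) + (25 - 1*20)*U(C(3)) = (8 + 8)/(5 + 8² + 9*8) + (25 - 1*20)*(2*3)^(3/2) = 16/(5 + 64 + 72) + (25 - 20)*6^(3/2) = 16/141 + 5*(6*√6) = (1/141)*16 + 30*√6 = 16/141 + 30*√6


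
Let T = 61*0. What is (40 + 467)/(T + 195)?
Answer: 13/5 ≈ 2.6000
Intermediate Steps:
T = 0
(40 + 467)/(T + 195) = (40 + 467)/(0 + 195) = 507/195 = 507*(1/195) = 13/5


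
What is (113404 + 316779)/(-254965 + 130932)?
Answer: -33091/9541 ≈ -3.4683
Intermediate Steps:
(113404 + 316779)/(-254965 + 130932) = 430183/(-124033) = 430183*(-1/124033) = -33091/9541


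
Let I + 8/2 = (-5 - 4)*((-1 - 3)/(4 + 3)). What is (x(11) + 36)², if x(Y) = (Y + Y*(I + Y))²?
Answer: 1052487224464/2401 ≈ 4.3835e+8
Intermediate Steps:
I = 8/7 (I = -4 + (-5 - 4)*((-1 - 3)/(4 + 3)) = -4 - (-36)/7 = -4 - 9*(-4/7) = -4 + 36/7 = 8/7 ≈ 1.1429)
x(Y) = (Y + Y*(8/7 + Y))²
(x(11) + 36)² = ((1/49)*11²*(15 + 7*11)² + 36)² = ((1/49)*121*(15 + 77)² + 36)² = ((1/49)*121*92² + 36)² = ((1/49)*121*8464 + 36)² = (1024144/49 + 36)² = (1025908/49)² = 1052487224464/2401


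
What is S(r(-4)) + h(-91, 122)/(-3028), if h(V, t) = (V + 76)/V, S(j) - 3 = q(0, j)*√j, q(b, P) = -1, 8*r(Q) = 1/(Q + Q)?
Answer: 826629/275548 - I/8 ≈ 2.9999 - 0.125*I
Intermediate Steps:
r(Q) = 1/(16*Q) (r(Q) = 1/(8*(Q + Q)) = 1/(8*((2*Q))) = (1/(2*Q))/8 = 1/(16*Q))
S(j) = 3 - √j
h(V, t) = (76 + V)/V
S(r(-4)) + h(-91, 122)/(-3028) = (3 - √((1/16)/(-4))) + ((76 - 91)/(-91))/(-3028) = (3 - √((1/16)*(-¼))) - 1/91*(-15)*(-1/3028) = (3 - √(-1/64)) + (15/91)*(-1/3028) = (3 - I/8) - 15/275548 = 826629/275548 - I/8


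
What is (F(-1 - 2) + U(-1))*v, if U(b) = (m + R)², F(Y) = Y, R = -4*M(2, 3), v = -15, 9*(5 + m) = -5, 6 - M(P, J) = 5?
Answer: -35765/27 ≈ -1324.6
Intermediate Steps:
M(P, J) = 1 (M(P, J) = 6 - 1*5 = 6 - 5 = 1)
m = -50/9 (m = -5 + (⅑)*(-5) = -5 - 5/9 = -50/9 ≈ -5.5556)
R = -4 (R = -4*1 = -4)
U(b) = 7396/81 (U(b) = (-50/9 - 4)² = (-86/9)² = 7396/81)
(F(-1 - 2) + U(-1))*v = ((-1 - 2) + 7396/81)*(-15) = (-3 + 7396/81)*(-15) = (7153/81)*(-15) = -35765/27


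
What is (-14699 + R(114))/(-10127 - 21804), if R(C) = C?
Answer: 14585/31931 ≈ 0.45677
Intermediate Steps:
(-14699 + R(114))/(-10127 - 21804) = (-14699 + 114)/(-10127 - 21804) = -14585/(-31931) = -14585*(-1/31931) = 14585/31931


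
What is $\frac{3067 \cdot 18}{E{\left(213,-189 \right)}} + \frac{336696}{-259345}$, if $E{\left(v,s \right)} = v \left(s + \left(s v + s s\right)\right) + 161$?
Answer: $- \frac{176561231907}{130484768540} \approx -1.3531$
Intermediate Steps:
$E{\left(v,s \right)} = 161 + v \left(s + s^{2} + s v\right)$ ($E{\left(v,s \right)} = v \left(s + \left(s v + s^{2}\right)\right) + 161 = v \left(s + \left(s^{2} + s v\right)\right) + 161 = v \left(s + s^{2} + s v\right) + 161 = 161 + v \left(s + s^{2} + s v\right)$)
$\frac{3067 \cdot 18}{E{\left(213,-189 \right)}} + \frac{336696}{-259345} = \frac{3067 \cdot 18}{161 - 40257 - 189 \cdot 213^{2} + 213 \left(-189\right)^{2}} + \frac{336696}{-259345} = \frac{55206}{161 - 40257 - 8574741 + 213 \cdot 35721} + 336696 \left(- \frac{1}{259345}\right) = \frac{55206}{161 - 40257 - 8574741 + 7608573} - \frac{336696}{259345} = \frac{55206}{-1006264} - \frac{336696}{259345} = 55206 \left(- \frac{1}{1006264}\right) - \frac{336696}{259345} = - \frac{27603}{503132} - \frac{336696}{259345} = - \frac{176561231907}{130484768540}$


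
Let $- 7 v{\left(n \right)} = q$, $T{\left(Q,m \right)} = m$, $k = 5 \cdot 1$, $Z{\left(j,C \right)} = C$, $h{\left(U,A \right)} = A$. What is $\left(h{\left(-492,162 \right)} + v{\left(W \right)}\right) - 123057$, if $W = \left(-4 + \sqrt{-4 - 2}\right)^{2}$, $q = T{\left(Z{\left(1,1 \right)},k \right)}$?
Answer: $- \frac{860270}{7} \approx -1.229 \cdot 10^{5}$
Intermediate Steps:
$k = 5$
$q = 5$
$W = \left(-4 + i \sqrt{6}\right)^{2}$ ($W = \left(-4 + \sqrt{-6}\right)^{2} = \left(-4 + i \sqrt{6}\right)^{2} \approx 10.0 - 19.596 i$)
$v{\left(n \right)} = - \frac{5}{7}$ ($v{\left(n \right)} = \left(- \frac{1}{7}\right) 5 = - \frac{5}{7}$)
$\left(h{\left(-492,162 \right)} + v{\left(W \right)}\right) - 123057 = \left(162 - \frac{5}{7}\right) - 123057 = \frac{1129}{7} - 123057 = - \frac{860270}{7}$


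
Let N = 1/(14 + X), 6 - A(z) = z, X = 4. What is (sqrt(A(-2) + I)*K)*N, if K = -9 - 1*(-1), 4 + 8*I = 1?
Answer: -sqrt(122)/9 ≈ -1.2273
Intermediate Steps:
A(z) = 6 - z
I = -3/8 (I = -1/2 + (1/8)*1 = -1/2 + 1/8 = -3/8 ≈ -0.37500)
K = -8 (K = -9 + 1 = -8)
N = 1/18 (N = 1/(14 + 4) = 1/18 ≈ 0.055556)
(sqrt(A(-2) + I)*K)*N = (sqrt((6 - 1*(-2)) - 3/8)*(-8))*(1/18) = (sqrt((6 + 2) - 3/8)*(-8))*(1/18) = (sqrt(8 - 3/8)*(-8))*(1/18) = (sqrt(61/8)*(-8))*(1/18) = ((sqrt(122)/4)*(-8))*(1/18) = -2*sqrt(122)*(1/18) = -sqrt(122)/9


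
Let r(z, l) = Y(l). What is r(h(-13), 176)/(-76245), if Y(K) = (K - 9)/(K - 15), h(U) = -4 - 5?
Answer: -167/12275445 ≈ -1.3604e-5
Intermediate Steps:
h(U) = -9
Y(K) = (-9 + K)/(-15 + K)
r(z, l) = (-9 + l)/(-15 + l)
r(h(-13), 176)/(-76245) = ((-9 + 176)/(-15 + 176))/(-76245) = (167/161)*(-1/76245) = -167/12275445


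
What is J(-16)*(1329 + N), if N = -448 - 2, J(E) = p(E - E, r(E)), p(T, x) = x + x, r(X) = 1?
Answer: 1758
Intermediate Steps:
p(T, x) = 2*x
J(E) = 2 (J(E) = 2*1 = 2)
N = -450
J(-16)*(1329 + N) = 2*(1329 - 450) = 2*879 = 1758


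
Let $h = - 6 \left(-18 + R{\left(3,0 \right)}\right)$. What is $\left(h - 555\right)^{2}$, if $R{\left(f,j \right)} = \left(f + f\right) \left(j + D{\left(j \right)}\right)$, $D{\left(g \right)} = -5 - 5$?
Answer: $7569$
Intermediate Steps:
$D{\left(g \right)} = -10$ ($D{\left(g \right)} = -5 - 5 = -10$)
$R{\left(f,j \right)} = 2 f \left(-10 + j\right)$ ($R{\left(f,j \right)} = \left(f + f\right) \left(j - 10\right) = 2 f \left(-10 + j\right)$)
$h = 468$ ($h = - 6 \left(-18 + 2 \cdot 3 \left(-10 + 0\right)\right) = - 6 \left(-18 + 2 \cdot 3 \left(-10\right)\right) = - 6 \left(-18 - 60\right) = \left(-6\right) \left(-78\right) = 468$)
$\left(h - 555\right)^{2} = \left(468 - 555\right)^{2} = \left(-87\right)^{2} = 7569$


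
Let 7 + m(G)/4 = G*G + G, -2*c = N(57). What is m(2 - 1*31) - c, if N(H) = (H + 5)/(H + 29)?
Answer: 276951/86 ≈ 3220.4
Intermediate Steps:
N(H) = (5 + H)/(29 + H)
c = -31/86 (c = -(5 + 57)/(2*(29 + 57)) = -62/(2*86) = -62/172 = -½*31/43 = -31/86 ≈ -0.36047)
m(G) = -28 + 4*G + 4*G² (m(G) = -28 + 4*(G*G + G) = -28 + 4*(G² + G) = -28 + 4*(G + G²) = -28 + (4*G + 4*G²) = -28 + 4*G + 4*G²)
m(2 - 1*31) - c = (-28 + 4*(2 - 1*31) + 4*(2 - 1*31)²) - 1*(-31/86) = (-28 + 4*(2 - 31) + 4*(2 - 31)²) + 31/86 = (-28 + 4*(-29) + 4*(-29)²) + 31/86 = (-28 - 116 + 4*841) + 31/86 = (-28 - 116 + 3364) + 31/86 = 3220 + 31/86 = 276951/86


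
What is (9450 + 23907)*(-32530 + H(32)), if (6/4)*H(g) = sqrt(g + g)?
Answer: -1084925306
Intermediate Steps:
H(g) = 2*sqrt(2)*sqrt(g)/3 (H(g) = 2*sqrt(g + g)/3 = 2*sqrt(2*g)/3 = 2*(sqrt(2)*sqrt(g))/3 = 2*sqrt(2)*sqrt(g)/3)
(9450 + 23907)*(-32530 + H(32)) = (9450 + 23907)*(-32530 + 2*sqrt(2)*sqrt(32)/3) = 33357*(-32530 + 2*sqrt(2)*(4*sqrt(2))/3) = 33357*(-32530 + 16/3) = 33357*(-97574/3) = -1084925306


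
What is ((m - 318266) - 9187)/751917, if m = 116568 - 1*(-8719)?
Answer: -202166/751917 ≈ -0.26887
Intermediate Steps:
m = 125287 (m = 116568 + 8719 = 125287)
((m - 318266) - 9187)/751917 = ((125287 - 318266) - 9187)/751917 = (-192979 - 9187)*(1/751917) = -202166*1/751917 = -202166/751917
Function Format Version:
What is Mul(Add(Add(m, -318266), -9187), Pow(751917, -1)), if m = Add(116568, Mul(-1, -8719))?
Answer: Rational(-202166, 751917) ≈ -0.26887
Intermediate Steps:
m = 125287 (m = Add(116568, 8719) = 125287)
Mul(Add(Add(m, -318266), -9187), Pow(751917, -1)) = Mul(Add(Add(125287, -318266), -9187), Pow(751917, -1)) = Mul(Add(-192979, -9187), Rational(1, 751917)) = Mul(-202166, Rational(1, 751917)) = Rational(-202166, 751917)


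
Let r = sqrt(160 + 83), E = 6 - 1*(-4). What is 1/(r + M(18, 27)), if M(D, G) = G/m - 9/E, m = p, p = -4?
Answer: 340/8199 + 400*sqrt(3)/8199 ≈ 0.12597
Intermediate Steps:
E = 10 (E = 6 + 4 = 10)
m = -4
M(D, G) = -9/10 - G/4 (M(D, G) = G/(-4) - 9/10 = G*(-1/4) - 9*1/10 = -G/4 - 9/10 = -9/10 - G/4)
r = 9*sqrt(3) (r = sqrt(243) = 9*sqrt(3) ≈ 15.588)
1/(r + M(18, 27)) = 1/(9*sqrt(3) + (-9/10 - 1/4*27)) = 1/(9*sqrt(3) + (-9/10 - 27/4)) = 1/(9*sqrt(3) - 153/20) = 1/(-153/20 + 9*sqrt(3))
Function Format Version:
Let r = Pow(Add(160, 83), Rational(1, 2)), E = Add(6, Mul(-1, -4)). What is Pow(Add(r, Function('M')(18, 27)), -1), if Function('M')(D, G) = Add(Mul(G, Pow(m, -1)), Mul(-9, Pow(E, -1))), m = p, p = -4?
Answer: Add(Rational(340, 8199), Mul(Rational(400, 8199), Pow(3, Rational(1, 2)))) ≈ 0.12597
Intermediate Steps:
E = 10 (E = Add(6, 4) = 10)
m = -4
Function('M')(D, G) = Add(Rational(-9, 10), Mul(Rational(-1, 4), G)) (Function('M')(D, G) = Add(Mul(G, Pow(-4, -1)), Mul(-9, Pow(10, -1))) = Add(Mul(G, Rational(-1, 4)), Mul(-9, Rational(1, 10))) = Add(Mul(Rational(-1, 4), G), Rational(-9, 10)) = Add(Rational(-9, 10), Mul(Rational(-1, 4), G)))
r = Mul(9, Pow(3, Rational(1, 2))) (r = Pow(243, Rational(1, 2)) = Mul(9, Pow(3, Rational(1, 2))) ≈ 15.588)
Pow(Add(r, Function('M')(18, 27)), -1) = Pow(Add(Mul(9, Pow(3, Rational(1, 2))), Add(Rational(-9, 10), Mul(Rational(-1, 4), 27))), -1) = Pow(Add(Mul(9, Pow(3, Rational(1, 2))), Add(Rational(-9, 10), Rational(-27, 4))), -1) = Pow(Add(Mul(9, Pow(3, Rational(1, 2))), Rational(-153, 20)), -1) = Pow(Add(Rational(-153, 20), Mul(9, Pow(3, Rational(1, 2)))), -1)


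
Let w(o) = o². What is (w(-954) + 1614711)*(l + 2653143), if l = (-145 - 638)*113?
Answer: 6475332913128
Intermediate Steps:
l = -88479 (l = -783*113 = -88479)
(w(-954) + 1614711)*(l + 2653143) = ((-954)² + 1614711)*(-88479 + 2653143) = (910116 + 1614711)*2564664 = 2524827*2564664 = 6475332913128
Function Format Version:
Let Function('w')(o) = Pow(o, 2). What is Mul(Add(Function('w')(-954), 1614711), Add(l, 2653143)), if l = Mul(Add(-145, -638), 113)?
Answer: 6475332913128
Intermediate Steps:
l = -88479 (l = Mul(-783, 113) = -88479)
Mul(Add(Function('w')(-954), 1614711), Add(l, 2653143)) = Mul(Add(Pow(-954, 2), 1614711), Add(-88479, 2653143)) = Mul(Add(910116, 1614711), 2564664) = Mul(2524827, 2564664) = 6475332913128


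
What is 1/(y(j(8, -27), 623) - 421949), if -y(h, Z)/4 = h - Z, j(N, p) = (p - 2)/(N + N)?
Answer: -4/1677799 ≈ -2.3841e-6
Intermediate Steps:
j(N, p) = (-2 + p)/(2*N) (j(N, p) = (-2 + p)/((2*N)) = (-2 + p)*(1/(2*N)) = (-2 + p)/(2*N))
y(h, Z) = -4*h + 4*Z (y(h, Z) = -4*(h - Z) = -4*h + 4*Z)
1/(y(j(8, -27), 623) - 421949) = 1/((-2*(-2 - 27)/8 + 4*623) - 421949) = 1/((-2*(-29)/8 + 2492) - 421949) = 1/((-4*(-29/16) + 2492) - 421949) = 1/((29/4 + 2492) - 421949) = 1/(9997/4 - 421949) = 1/(-1677799/4) = -4/1677799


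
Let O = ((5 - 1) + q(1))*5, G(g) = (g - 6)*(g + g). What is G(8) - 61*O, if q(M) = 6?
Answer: -3018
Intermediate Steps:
G(g) = 2*g*(-6 + g) (G(g) = (-6 + g)*(2*g) = 2*g*(-6 + g))
O = 50 (O = ((5 - 1) + 6)*5 = (4 + 6)*5 = 10*5 = 50)
G(8) - 61*O = 2*8*(-6 + 8) - 61*50 = 2*8*2 - 3050 = 32 - 3050 = -3018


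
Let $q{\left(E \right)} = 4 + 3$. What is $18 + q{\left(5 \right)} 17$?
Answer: $137$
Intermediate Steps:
$q{\left(E \right)} = 7$
$18 + q{\left(5 \right)} 17 = 18 + 7 \cdot 17 = 18 + 119 = 137$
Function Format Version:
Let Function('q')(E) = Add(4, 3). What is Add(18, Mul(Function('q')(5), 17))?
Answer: 137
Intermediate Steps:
Function('q')(E) = 7
Add(18, Mul(Function('q')(5), 17)) = Add(18, Mul(7, 17)) = Add(18, 119) = 137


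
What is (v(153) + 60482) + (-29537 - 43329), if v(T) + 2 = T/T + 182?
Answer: -12203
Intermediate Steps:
v(T) = 181 (v(T) = -2 + (T/T + 182) = -2 + (1 + 182) = -2 + 183 = 181)
(v(153) + 60482) + (-29537 - 43329) = (181 + 60482) + (-29537 - 43329) = 60663 - 72866 = -12203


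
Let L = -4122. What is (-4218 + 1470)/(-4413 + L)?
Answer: 916/2845 ≈ 0.32197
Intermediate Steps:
(-4218 + 1470)/(-4413 + L) = (-4218 + 1470)/(-4413 - 4122) = -2748/(-8535) = -2748*(-1/8535) = 916/2845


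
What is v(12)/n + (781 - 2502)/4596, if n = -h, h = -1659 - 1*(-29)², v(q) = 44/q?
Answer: -267853/718125 ≈ -0.37299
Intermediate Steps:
h = -2500 (h = -1659 - 1*841 = -1659 - 841 = -2500)
n = 2500 (n = -1*(-2500) = 2500)
v(12)/n + (781 - 2502)/4596 = (44/12)/2500 + (781 - 2502)/4596 = (44*(1/12))*(1/2500) - 1721*1/4596 = (11/3)*(1/2500) - 1721/4596 = 11/7500 - 1721/4596 = -267853/718125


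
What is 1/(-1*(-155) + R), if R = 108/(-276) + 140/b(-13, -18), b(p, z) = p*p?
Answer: 3887/604184 ≈ 0.0064335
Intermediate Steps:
b(p, z) = p**2
R = 1699/3887 (R = 108/(-276) + 140/((-13)**2) = 108*(-1/276) + 140/169 = -9/23 + 140*(1/169) = -9/23 + 140/169 = 1699/3887 ≈ 0.43710)
1/(-1*(-155) + R) = 1/(-1*(-155) + 1699/3887) = 1/(155 + 1699/3887) = 1/(604184/3887) = 3887/604184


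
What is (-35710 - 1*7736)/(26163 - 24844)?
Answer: -43446/1319 ≈ -32.939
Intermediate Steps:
(-35710 - 1*7736)/(26163 - 24844) = (-35710 - 7736)/1319 = -43446*1/1319 = -43446/1319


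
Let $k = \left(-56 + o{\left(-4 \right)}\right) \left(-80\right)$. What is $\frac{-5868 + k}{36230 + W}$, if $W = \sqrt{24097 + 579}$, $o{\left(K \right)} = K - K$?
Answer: $- \frac{6285905}{164073528} + \frac{347 \sqrt{6169}}{164073528} \approx -0.038145$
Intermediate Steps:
$o{\left(K \right)} = 0$
$W = 2 \sqrt{6169}$ ($W = \sqrt{24676} = 2 \sqrt{6169} \approx 157.09$)
$k = 4480$ ($k = \left(-56 + 0\right) \left(-80\right) = \left(-56\right) \left(-80\right) = 4480$)
$\frac{-5868 + k}{36230 + W} = \frac{-5868 + 4480}{36230 + 2 \sqrt{6169}} = - \frac{1388}{36230 + 2 \sqrt{6169}}$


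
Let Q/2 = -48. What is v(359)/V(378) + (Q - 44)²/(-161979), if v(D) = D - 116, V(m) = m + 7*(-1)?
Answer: 32089297/60094209 ≈ 0.53398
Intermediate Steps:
V(m) = -7 + m (V(m) = m - 7 = -7 + m)
Q = -96 (Q = 2*(-48) = -96)
v(D) = -116 + D
v(359)/V(378) + (Q - 44)²/(-161979) = (-116 + 359)/(-7 + 378) + (-96 - 44)²/(-161979) = 243/371 + (-140)²*(-1/161979) = 243*(1/371) + 19600*(-1/161979) = 243/371 - 19600/161979 = 32089297/60094209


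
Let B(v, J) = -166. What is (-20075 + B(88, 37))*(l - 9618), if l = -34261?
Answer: 888154839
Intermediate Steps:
(-20075 + B(88, 37))*(l - 9618) = (-20075 - 166)*(-34261 - 9618) = -20241*(-43879) = 888154839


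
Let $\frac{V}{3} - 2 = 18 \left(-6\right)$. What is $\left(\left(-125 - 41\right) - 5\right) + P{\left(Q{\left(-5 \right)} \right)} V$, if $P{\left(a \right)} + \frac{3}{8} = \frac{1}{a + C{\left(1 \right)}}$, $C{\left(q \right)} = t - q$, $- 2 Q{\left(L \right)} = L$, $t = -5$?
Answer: $\frac{1095}{28} \approx 39.107$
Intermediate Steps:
$Q{\left(L \right)} = - \frac{L}{2}$
$C{\left(q \right)} = -5 - q$
$P{\left(a \right)} = - \frac{3}{8} + \frac{1}{-6 + a}$ ($P{\left(a \right)} = - \frac{3}{8} + \frac{1}{a - 6} = - \frac{3}{8} + \frac{1}{-6 + a}$)
$V = -318$ ($V = 6 + 3 \cdot 18 \left(-6\right) = 6 + 3 \left(-108\right) = 6 - 324 = -318$)
$\left(\left(-125 - 41\right) - 5\right) + P{\left(Q{\left(-5 \right)} \right)} V = \left(\left(-125 - 41\right) - 5\right) + \frac{26 - 3 \left(\left(- \frac{1}{2}\right) \left(-5\right)\right)}{8 \left(-6 - - \frac{5}{2}\right)} \left(-318\right) = \left(-166 - 5\right) + \frac{26 - \frac{15}{2}}{8 \left(-6 + \frac{5}{2}\right)} \left(-318\right) = -171 + \frac{26 - \frac{15}{2}}{8 \left(- \frac{7}{2}\right)} \left(-318\right) = -171 + \frac{1}{8} \left(- \frac{2}{7}\right) \frac{37}{2} \left(-318\right) = -171 - - \frac{5883}{28} = -171 + \frac{5883}{28} = \frac{1095}{28}$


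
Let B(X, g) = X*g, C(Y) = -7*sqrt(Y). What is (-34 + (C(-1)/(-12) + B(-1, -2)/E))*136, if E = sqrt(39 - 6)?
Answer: -4624 + 238*I/3 + 272*sqrt(33)/33 ≈ -4576.6 + 79.333*I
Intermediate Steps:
E = sqrt(33) ≈ 5.7446
(-34 + (C(-1)/(-12) + B(-1, -2)/E))*136 = (-34 + (-7*I/(-12) + (-1*(-2))/(sqrt(33))))*136 = (-34 + (-7*I*(-1/12) + 2*(sqrt(33)/33)))*136 = (-34 + (7*I/12 + 2*sqrt(33)/33))*136 = (-34 + (2*sqrt(33)/33 + 7*I/12))*136 = (-34 + 2*sqrt(33)/33 + 7*I/12)*136 = -4624 + 238*I/3 + 272*sqrt(33)/33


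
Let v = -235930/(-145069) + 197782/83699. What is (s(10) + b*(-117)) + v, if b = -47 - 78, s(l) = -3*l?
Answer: 177262829863473/12142130231 ≈ 14599.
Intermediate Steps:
s(l) = -3*l
b = -125
v = 48439142028/12142130231 (v = -235930*(-1/145069) + 197782*(1/83699) = 235930/145069 + 197782/83699 = 48439142028/12142130231 ≈ 3.9893)
(s(10) + b*(-117)) + v = (-3*10 - 125*(-117)) + 48439142028/12142130231 = (-30 + 14625) + 48439142028/12142130231 = 14595 + 48439142028/12142130231 = 177262829863473/12142130231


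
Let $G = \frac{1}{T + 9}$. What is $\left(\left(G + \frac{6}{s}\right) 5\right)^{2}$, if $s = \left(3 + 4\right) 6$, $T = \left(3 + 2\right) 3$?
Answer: $\frac{24025}{28224} \approx 0.85123$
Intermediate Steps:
$T = 15$ ($T = 5 \cdot 3 = 15$)
$s = 42$ ($s = 7 \cdot 6 = 42$)
$G = \frac{1}{24}$ ($G = \frac{1}{15 + 9} = \frac{1}{24} \approx 0.041667$)
$\left(\left(G + \frac{6}{s}\right) 5\right)^{2} = \left(\left(\frac{1}{24} + \frac{6}{42}\right) 5\right)^{2} = \left(\left(\frac{1}{24} + 6 \cdot \frac{1}{42}\right) 5\right)^{2} = \left(\left(\frac{1}{24} + \frac{1}{7}\right) 5\right)^{2} = \left(\frac{31}{168} \cdot 5\right)^{2} = \left(\frac{155}{168}\right)^{2} = \frac{24025}{28224}$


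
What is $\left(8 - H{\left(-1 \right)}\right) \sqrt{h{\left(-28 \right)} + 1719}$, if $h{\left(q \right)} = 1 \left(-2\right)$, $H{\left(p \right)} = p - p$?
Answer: $8 \sqrt{1717} \approx 331.49$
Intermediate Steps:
$H{\left(p \right)} = 0$
$h{\left(q \right)} = -2$
$\left(8 - H{\left(-1 \right)}\right) \sqrt{h{\left(-28 \right)} + 1719} = \left(8 - 0\right) \sqrt{-2 + 1719} = \left(8 + 0\right) \sqrt{1717} = 8 \sqrt{1717}$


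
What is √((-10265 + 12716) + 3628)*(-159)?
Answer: -159*√6079 ≈ -12397.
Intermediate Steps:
√((-10265 + 12716) + 3628)*(-159) = √(2451 + 3628)*(-159) = √6079*(-159) = -159*√6079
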